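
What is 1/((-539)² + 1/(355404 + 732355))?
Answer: 1087759/316016832440 ≈ 3.4421e-6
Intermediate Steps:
1/((-539)² + 1/(355404 + 732355)) = 1/(290521 + 1/1087759) = 1/(316016832440/1087759) = 1087759/316016832440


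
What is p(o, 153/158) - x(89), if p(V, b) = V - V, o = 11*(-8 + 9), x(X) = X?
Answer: -89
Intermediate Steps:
o = 11 (o = 11*1 = 11)
p(V, b) = 0
p(o, 153/158) - x(89) = 0 - 1*89 = 0 - 89 = -89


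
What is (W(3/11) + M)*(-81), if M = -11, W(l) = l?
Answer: 9558/11 ≈ 868.91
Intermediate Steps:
(W(3/11) + M)*(-81) = (3/11 - 11)*(-81) = -118/11*(-81) = 9558/11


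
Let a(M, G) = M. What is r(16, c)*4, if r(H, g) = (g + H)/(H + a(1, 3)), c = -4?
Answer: 48/17 ≈ 2.8235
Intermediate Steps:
r(H, g) = (H + g)/(1 + H) (r(H, g) = (g + H)/(H + 1) = (H + g)/(1 + H))
r(16, c)*4 = ((16 - 4)/(1 + 16))*4 = (12/17)*4 = 48/17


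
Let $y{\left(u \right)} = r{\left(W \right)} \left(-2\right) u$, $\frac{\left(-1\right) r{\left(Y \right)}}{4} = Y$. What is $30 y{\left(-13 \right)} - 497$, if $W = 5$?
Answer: $-16097$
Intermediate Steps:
$r{\left(Y \right)} = - 4 Y$
$y{\left(u \right)} = 40 u$ ($y{\left(u \right)} = \left(-4\right) 5 \left(-2\right) u = \left(-20\right) \left(-2\right) u = 40 u$)
$30 y{\left(-13 \right)} - 497 = 30 \cdot 40 \left(-13\right) - 497 = 30 \left(-520\right) - 497 = -15600 - 497 = -16097$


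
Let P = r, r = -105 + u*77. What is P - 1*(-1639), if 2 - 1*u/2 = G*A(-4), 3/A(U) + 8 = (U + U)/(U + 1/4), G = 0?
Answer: 1842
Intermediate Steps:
A(U) = 3/(-8 + 2*U/(1/4 + U)) (A(U) = 3/(-8 + (U + U)/(U + 1/4)) = 3/(-8 + (2*U)/(U + 1/4)) = 3/(-8 + (2*U)/(1/4 + U)) = 3/(-8 + 2*U/(1/4 + U)))
u = 4 (u = 4 - 0*3*(-1 - 4*(-4))/(8*(1 + 3*(-4))) = 4 - 0*3*(-1 + 16)/(8*(1 - 12)) = 4 - 0*(3/8)*15/(-11) = 4 - 0*(3/8)*(-1/11)*15 = 4 - 0*(-45)/88 = 4 - 2*0 = 4 + 0 = 4)
r = 203 (r = -105 + 4*77 = -105 + 308 = 203)
P = 203
P - 1*(-1639) = 203 - 1*(-1639) = 203 + 1639 = 1842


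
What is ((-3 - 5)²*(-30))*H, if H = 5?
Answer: -9600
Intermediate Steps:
((-3 - 5)²*(-30))*H = ((-3 - 5)²*(-30))*5 = ((-8)²*(-30))*5 = (64*(-30))*5 = -1920*5 = -9600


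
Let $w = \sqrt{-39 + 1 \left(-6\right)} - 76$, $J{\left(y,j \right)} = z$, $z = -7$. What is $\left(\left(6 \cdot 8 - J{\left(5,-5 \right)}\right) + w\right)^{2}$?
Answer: $396 - 126 i \sqrt{5} \approx 396.0 - 281.74 i$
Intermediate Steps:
$J{\left(y,j \right)} = -7$
$w = -76 + 3 i \sqrt{5}$ ($w = \sqrt{-39 - 6} - 76 = \sqrt{-45} - 76 = 3 i \sqrt{5} - 76 = -76 + 3 i \sqrt{5} \approx -76.0 + 6.7082 i$)
$\left(\left(6 \cdot 8 - J{\left(5,-5 \right)}\right) + w\right)^{2} = \left(\left(6 \cdot 8 - -7\right) - \left(76 - 3 i \sqrt{5}\right)\right)^{2} = \left(\left(48 + 7\right) - \left(76 - 3 i \sqrt{5}\right)\right)^{2} = \left(55 - \left(76 - 3 i \sqrt{5}\right)\right)^{2} = \left(-21 + 3 i \sqrt{5}\right)^{2}$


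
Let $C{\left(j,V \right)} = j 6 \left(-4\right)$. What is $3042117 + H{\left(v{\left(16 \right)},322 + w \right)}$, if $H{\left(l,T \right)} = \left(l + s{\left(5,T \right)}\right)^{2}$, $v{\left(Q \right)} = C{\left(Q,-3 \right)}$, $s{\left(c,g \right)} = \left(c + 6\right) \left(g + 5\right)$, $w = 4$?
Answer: $13650166$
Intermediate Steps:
$C{\left(j,V \right)} = - 24 j$ ($C{\left(j,V \right)} = 6 j \left(-4\right) = - 24 j$)
$s{\left(c,g \right)} = \left(5 + g\right) \left(6 + c\right)$ ($s{\left(c,g \right)} = \left(6 + c\right) \left(5 + g\right) = \left(5 + g\right) \left(6 + c\right)$)
$v{\left(Q \right)} = - 24 Q$
$H{\left(l,T \right)} = \left(55 + l + 11 T\right)^{2}$ ($H{\left(l,T \right)} = \left(l + \left(30 + 5 \cdot 5 + 6 T + 5 T\right)\right)^{2} = \left(l + \left(30 + 25 + 6 T + 5 T\right)\right)^{2} = \left(l + \left(55 + 11 T\right)\right)^{2} = \left(55 + l + 11 T\right)^{2}$)
$3042117 + H{\left(v{\left(16 \right)},322 + w \right)} = 3042117 + \left(55 - 384 + 11 \left(322 + 4\right)\right)^{2} = 3042117 + \left(55 - 384 + 11 \cdot 326\right)^{2} = 3042117 + \left(55 - 384 + 3586\right)^{2} = 3042117 + 3257^{2} = 3042117 + 10608049 = 13650166$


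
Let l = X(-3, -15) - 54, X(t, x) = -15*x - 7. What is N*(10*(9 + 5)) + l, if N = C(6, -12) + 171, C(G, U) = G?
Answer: 24944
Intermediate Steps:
X(t, x) = -7 - 15*x
l = 164 (l = (-7 - 15*(-15)) - 54 = (-7 + 225) - 54 = 218 - 54 = 164)
N = 177 (N = 6 + 171 = 177)
N*(10*(9 + 5)) + l = 177*(10*(9 + 5)) + 164 = 177*(10*14) + 164 = 177*140 + 164 = 24780 + 164 = 24944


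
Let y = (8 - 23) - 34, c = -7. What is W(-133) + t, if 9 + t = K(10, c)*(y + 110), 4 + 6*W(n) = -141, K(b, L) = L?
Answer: -2761/6 ≈ -460.17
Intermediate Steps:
y = -49 (y = -15 - 34 = -49)
W(n) = -145/6 (W(n) = -⅔ + (⅙)*(-141) = -⅔ - 47/2 = -145/6)
t = -436 (t = -9 - 7*(-49 + 110) = -9 - 7*61 = -9 - 427 = -436)
W(-133) + t = -145/6 - 436 = -2761/6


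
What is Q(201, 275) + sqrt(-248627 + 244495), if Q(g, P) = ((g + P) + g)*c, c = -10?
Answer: -6770 + 2*I*sqrt(1033) ≈ -6770.0 + 64.281*I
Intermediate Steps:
Q(g, P) = -20*g - 10*P (Q(g, P) = ((g + P) + g)*(-10) = ((P + g) + g)*(-10) = (P + 2*g)*(-10) = -20*g - 10*P)
Q(201, 275) + sqrt(-248627 + 244495) = (-20*201 - 10*275) + sqrt(-248627 + 244495) = (-4020 - 2750) + sqrt(-4132) = -6770 + 2*I*sqrt(1033)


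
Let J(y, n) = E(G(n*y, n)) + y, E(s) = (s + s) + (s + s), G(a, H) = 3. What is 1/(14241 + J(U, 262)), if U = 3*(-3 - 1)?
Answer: 1/14241 ≈ 7.0220e-5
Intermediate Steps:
U = -12 (U = 3*(-4) = -12)
E(s) = 4*s (E(s) = 2*s + 2*s = 4*s)
J(y, n) = 12 + y (J(y, n) = 4*3 + y = 12 + y)
1/(14241 + J(U, 262)) = 1/(14241 + (12 - 12)) = 1/(14241 + 0) = 1/14241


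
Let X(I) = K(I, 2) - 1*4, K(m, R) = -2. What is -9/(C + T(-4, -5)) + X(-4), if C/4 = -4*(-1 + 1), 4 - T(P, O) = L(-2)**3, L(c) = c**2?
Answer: -117/20 ≈ -5.8500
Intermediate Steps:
T(P, O) = -60 (T(P, O) = 4 - ((-2)**2)**3 = 4 - 1*4**3 = 4 - 1*64 = 4 - 64 = -60)
X(I) = -6 (X(I) = -2 - 1*4 = -2 - 4 = -6)
C = 0 (C = 4*(-4*(-1 + 1)) = 4*(-4*0) = 4*0 = 0)
-9/(C + T(-4, -5)) + X(-4) = -9/(0 - 60) - 6 = -9/(-60) - 6 = -9*(-1/60) - 6 = 3/20 - 6 = -117/20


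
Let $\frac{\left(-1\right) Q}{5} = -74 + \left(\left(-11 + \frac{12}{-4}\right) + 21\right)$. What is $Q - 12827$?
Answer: $-12492$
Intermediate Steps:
$Q = 335$ ($Q = - 5 \left(-74 + \left(\left(-11 + \frac{12}{-4}\right) + 21\right)\right) = - 5 \left(-74 + \left(\left(-11 + 12 \left(- \frac{1}{4}\right)\right) + 21\right)\right) = - 5 \left(-74 + \left(\left(-11 - 3\right) + 21\right)\right) = - 5 \left(-74 + \left(-14 + 21\right)\right) = - 5 \left(-74 + 7\right) = \left(-5\right) \left(-67\right) = 335$)
$Q - 12827 = 335 - 12827 = -12492$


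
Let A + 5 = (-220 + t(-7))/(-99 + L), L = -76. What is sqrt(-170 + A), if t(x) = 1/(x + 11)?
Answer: I*sqrt(851347)/70 ≈ 13.181*I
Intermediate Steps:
t(x) = 1/(11 + x)
A = -2621/700 (A = -5 + (-220 + 1/(11 - 7))/(-99 - 76) = -5 + (-220 + 1/4)/(-175) = -5 + (-220 + 1/4)*(-1/175) = -5 - 879/4*(-1/175) = -5 + 879/700 = -2621/700 ≈ -3.7443)
sqrt(-170 + A) = sqrt(-170 - 2621/700) = sqrt(-121621/700) = I*sqrt(851347)/70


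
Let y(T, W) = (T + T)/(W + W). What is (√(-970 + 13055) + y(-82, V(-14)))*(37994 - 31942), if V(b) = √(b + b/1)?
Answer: 6052*√12085 + 248132*I*√7/7 ≈ 6.6531e+5 + 93785.0*I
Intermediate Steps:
V(b) = √2*√b (V(b) = √(b + b*1) = √(b + b) = √(2*b) = √2*√b)
y(T, W) = T/W (y(T, W) = (2*T)/((2*W)) = (2*T)*(1/(2*W)) = T/W)
(√(-970 + 13055) + y(-82, V(-14)))*(37994 - 31942) = (√(-970 + 13055) - 82*(-I*√7/14))*(37994 - 31942) = (√12085 - 82*(-I*√7/14))*6052 = (√12085 - (-41)*I*√7/7)*6052 = (√12085 + 41*I*√7/7)*6052 = 6052*√12085 + 248132*I*√7/7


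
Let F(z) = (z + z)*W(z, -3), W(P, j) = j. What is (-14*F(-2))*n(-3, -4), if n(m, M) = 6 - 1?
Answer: -840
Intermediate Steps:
n(m, M) = 5
F(z) = -6*z (F(z) = (z + z)*(-3) = (2*z)*(-3) = -6*z)
(-14*F(-2))*n(-3, -4) = -(-84)*(-2)*5 = -14*12*5 = -168*5 = -840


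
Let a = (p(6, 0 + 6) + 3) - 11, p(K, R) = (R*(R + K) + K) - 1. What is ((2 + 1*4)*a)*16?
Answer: 6624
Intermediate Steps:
p(K, R) = -1 + K + R*(K + R) (p(K, R) = (R*(K + R) + K) - 1 = (K + R*(K + R)) - 1 = -1 + K + R*(K + R))
a = 69 (a = ((-1 + 6 + (0 + 6)² + 6*(0 + 6)) + 3) - 11 = ((-1 + 6 + 6² + 6*6) + 3) - 11 = ((-1 + 6 + 36 + 36) + 3) - 11 = (77 + 3) - 11 = 80 - 11 = 69)
((2 + 1*4)*a)*16 = ((2 + 1*4)*69)*16 = ((2 + 4)*69)*16 = (6*69)*16 = 414*16 = 6624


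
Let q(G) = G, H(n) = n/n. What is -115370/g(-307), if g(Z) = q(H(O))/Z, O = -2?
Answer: 35418590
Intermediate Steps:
H(n) = 1
g(Z) = 1/Z
-115370/g(-307) = -115370/(1/(-307)) = -115370/(-1/307) = -115370*(-307) = 35418590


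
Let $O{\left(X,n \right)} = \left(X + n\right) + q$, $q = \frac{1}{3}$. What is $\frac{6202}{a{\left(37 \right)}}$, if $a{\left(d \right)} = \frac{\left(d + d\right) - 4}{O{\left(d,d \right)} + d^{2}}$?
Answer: $\frac{383638}{3} \approx 1.2788 \cdot 10^{5}$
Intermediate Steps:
$q = \frac{1}{3} \approx 0.33333$
$O{\left(X,n \right)} = \frac{1}{3} + X + n$ ($O{\left(X,n \right)} = \left(X + n\right) + \frac{1}{3} = \frac{1}{3} + X + n$)
$a{\left(d \right)} = \frac{-4 + 2 d}{\frac{1}{3} + d^{2} + 2 d}$ ($a{\left(d \right)} = \frac{\left(d + d\right) - 4}{\left(\frac{1}{3} + d + d\right) + d^{2}} = \frac{2 d - 4}{\left(\frac{1}{3} + 2 d\right) + d^{2}} = \frac{-4 + 2 d}{\frac{1}{3} + d^{2} + 2 d}$)
$\frac{6202}{a{\left(37 \right)}} = \frac{6202}{6 \frac{1}{1 + 3 \cdot 37^{2} + 6 \cdot 37} \left(-2 + 37\right)} = \frac{6202}{6 \frac{1}{1 + 3 \cdot 1369 + 222} \cdot 35} = \frac{6202}{6 \frac{1}{1 + 4107 + 222} \cdot 35} = \frac{6202}{6 \cdot \frac{1}{4330} \cdot 35} = \frac{6202}{\frac{21}{433}} = 6202 \cdot \frac{433}{21} = \frac{383638}{3}$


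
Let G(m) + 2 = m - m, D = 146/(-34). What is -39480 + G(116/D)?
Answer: -39482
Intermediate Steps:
D = -73/17 (D = 146*(-1/34) = -73/17 ≈ -4.2941)
G(m) = -2 (G(m) = -2 + (m - m) = -2 + 0 = -2)
-39480 + G(116/D) = -39480 - 2 = -39482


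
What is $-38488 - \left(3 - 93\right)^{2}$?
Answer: $-46588$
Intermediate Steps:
$-38488 - \left(3 - 93\right)^{2} = -38488 - \left(-90\right)^{2} = -38488 - 8100 = -46588$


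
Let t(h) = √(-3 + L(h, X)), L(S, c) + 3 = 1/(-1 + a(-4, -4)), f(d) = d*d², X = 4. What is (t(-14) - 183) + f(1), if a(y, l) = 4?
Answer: -182 + I*√51/3 ≈ -182.0 + 2.3805*I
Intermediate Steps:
f(d) = d³
L(S, c) = -8/3 (L(S, c) = -3 + 1/(-1 + 4) = -3 + 1/3 = -3 + ⅓ = -8/3)
t(h) = I*√51/3 (t(h) = √(-3 - 8/3) = √(-17/3) = I*√51/3)
(t(-14) - 183) + f(1) = (I*√51/3 - 183) + 1³ = (-183 + I*√51/3) + 1 = -182 + I*√51/3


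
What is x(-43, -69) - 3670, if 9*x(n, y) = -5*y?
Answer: -10895/3 ≈ -3631.7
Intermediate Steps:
x(n, y) = -5*y/9 (x(n, y) = (-5*y)/9 = -5*y/9)
x(-43, -69) - 3670 = -5/9*(-69) - 3670 = 115/3 - 3670 = -10895/3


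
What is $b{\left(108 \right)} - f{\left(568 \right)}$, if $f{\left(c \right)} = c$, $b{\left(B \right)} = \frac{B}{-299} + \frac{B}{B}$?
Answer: $- \frac{169641}{299} \approx -567.36$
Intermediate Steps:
$b{\left(B \right)} = 1 - \frac{B}{299}$ ($b{\left(B \right)} = B \left(- \frac{1}{299}\right) + 1 = - \frac{B}{299} + 1 = 1 - \frac{B}{299}$)
$b{\left(108 \right)} - f{\left(568 \right)} = \left(1 - \frac{108}{299}\right) - 568 = \frac{191}{299} - 568 = - \frac{169641}{299}$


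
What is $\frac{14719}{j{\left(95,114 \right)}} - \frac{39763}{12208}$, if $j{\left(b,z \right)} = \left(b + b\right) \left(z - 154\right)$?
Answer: $- \frac{15059011}{2899400} \approx -5.1938$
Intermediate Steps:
$j{\left(b,z \right)} = 2 b \left(-154 + z\right)$
$\frac{14719}{j{\left(95,114 \right)}} - \frac{39763}{12208} = \frac{14719}{2 \cdot 95 \left(-154 + 114\right)} - \frac{39763}{12208} = \frac{14719}{2 \cdot 95 \left(-40\right)} - \frac{39763}{12208} = \frac{14719}{-7600} - \frac{39763}{12208} = 14719 \left(- \frac{1}{7600}\right) - \frac{39763}{12208} = - \frac{14719}{7600} - \frac{39763}{12208} = - \frac{15059011}{2899400}$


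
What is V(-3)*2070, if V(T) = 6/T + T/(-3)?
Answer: -2070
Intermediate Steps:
V(T) = 6/T - T/3 (V(T) = 6/T + T*(-1/3) = 6/T - T/3)
V(-3)*2070 = (6/(-3) - 1/3*(-3))*2070 = (6*(-1/3) + 1)*2070 = (-2 + 1)*2070 = -1*2070 = -2070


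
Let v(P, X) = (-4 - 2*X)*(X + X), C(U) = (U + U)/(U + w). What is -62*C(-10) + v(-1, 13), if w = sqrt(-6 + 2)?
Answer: -11690/13 - 310*I/13 ≈ -899.23 - 23.846*I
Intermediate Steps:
w = 2*I (w = sqrt(-4) = 2*I ≈ 2.0*I)
C(U) = 2*U/(U + 2*I) (C(U) = (U + U)/(U + 2*I) = (2*U)/(U + 2*I) = 2*U/(U + 2*I))
v(P, X) = 2*X*(-4 - 2*X) (v(P, X) = (-4 - 2*X)*(2*X) = 2*X*(-4 - 2*X))
-62*C(-10) + v(-1, 13) = -124*(-10)/(-10 + 2*I) - 4*13*(2 + 13) = -124*(-10)*(-10 - 2*I)/104 - 4*13*15 = -62*(25/13 + 5*I/13) - 780 = (-1550/13 - 310*I/13) - 780 = -11690/13 - 310*I/13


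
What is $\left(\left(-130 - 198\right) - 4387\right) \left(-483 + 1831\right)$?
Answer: $-6355820$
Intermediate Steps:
$\left(\left(-130 - 198\right) - 4387\right) \left(-483 + 1831\right) = \left(\left(-130 - 198\right) - 4387\right) 1348 = \left(-328 - 4387\right) 1348 = \left(-4715\right) 1348 = -6355820$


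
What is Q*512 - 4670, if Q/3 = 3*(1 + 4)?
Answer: 18370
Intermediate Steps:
Q = 45 (Q = 3*(3*(1 + 4)) = 3*(3*5) = 3*15 = 45)
Q*512 - 4670 = 45*512 - 4670 = 23040 - 4670 = 18370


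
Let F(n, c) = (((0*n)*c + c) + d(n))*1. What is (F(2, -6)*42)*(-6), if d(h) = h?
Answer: 1008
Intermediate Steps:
F(n, c) = c + n (F(n, c) = (((0*n)*c + c) + n)*1 = ((0*c + c) + n)*1 = ((0 + c) + n)*1 = (c + n)*1 = c + n)
(F(2, -6)*42)*(-6) = ((-6 + 2)*42)*(-6) = -4*42*(-6) = -168*(-6) = 1008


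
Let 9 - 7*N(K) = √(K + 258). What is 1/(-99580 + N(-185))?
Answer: -4879357/485880096528 + 7*√73/485880096528 ≈ -1.0042e-5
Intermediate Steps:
N(K) = 9/7 - √(258 + K)/7 (N(K) = 9/7 - √(K + 258)/7 = 9/7 - √(258 + K)/7)
1/(-99580 + N(-185)) = 1/(-99580 + (9/7 - √(258 - 185)/7)) = 1/(-99580 + (9/7 - √73/7)) = 1/(-697051/7 - √73/7)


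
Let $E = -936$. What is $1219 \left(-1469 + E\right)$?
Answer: $-2931695$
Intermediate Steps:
$1219 \left(-1469 + E\right) = 1219 \left(-1469 - 936\right) = 1219 \left(-2405\right) = -2931695$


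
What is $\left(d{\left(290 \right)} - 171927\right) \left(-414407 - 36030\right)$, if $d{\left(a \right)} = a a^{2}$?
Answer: $-10908265710901$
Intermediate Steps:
$d{\left(a \right)} = a^{3}$
$\left(d{\left(290 \right)} - 171927\right) \left(-414407 - 36030\right) = \left(290^{3} - 171927\right) \left(-414407 - 36030\right) = \left(24389000 - 171927\right) \left(-450437\right) = 24217073 \left(-450437\right) = -10908265710901$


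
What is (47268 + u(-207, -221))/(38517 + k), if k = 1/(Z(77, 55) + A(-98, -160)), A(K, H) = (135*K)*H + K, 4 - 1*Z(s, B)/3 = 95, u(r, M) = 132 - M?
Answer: 100786465409/81518495794 ≈ 1.2364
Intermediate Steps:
Z(s, B) = -273 (Z(s, B) = 12 - 3*95 = 12 - 285 = -273)
A(K, H) = K + 135*H*K (A(K, H) = 135*H*K + K = K + 135*H*K)
k = 1/2116429 (k = 1/(-273 - 98*(1 + 135*(-160))) = 1/(-273 - 98*(1 - 21600)) = 1/(-273 - 98*(-21599)) = 1/(-273 + 2116702) = 1/2116429 ≈ 4.7249e-7)
(47268 + u(-207, -221))/(38517 + k) = (47268 + (132 - 1*(-221)))/(38517 + 1/2116429) = (47268 + (132 + 221))/(81518495794/2116429) = (47268 + 353)*(2116429/81518495794) = 47621*(2116429/81518495794) = 100786465409/81518495794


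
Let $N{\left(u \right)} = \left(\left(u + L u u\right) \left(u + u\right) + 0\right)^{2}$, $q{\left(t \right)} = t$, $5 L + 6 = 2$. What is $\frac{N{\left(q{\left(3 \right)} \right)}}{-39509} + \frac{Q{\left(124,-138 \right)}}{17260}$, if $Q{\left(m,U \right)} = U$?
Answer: $- \frac{41032581}{1704813350} \approx -0.024069$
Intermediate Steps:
$L = - \frac{4}{5}$ ($L = - \frac{6}{5} + \frac{1}{5} \cdot 2 = - \frac{6}{5} + \frac{2}{5} = - \frac{4}{5} \approx -0.8$)
$N{\left(u \right)} = 4 u^{2} \left(u - \frac{4 u^{2}}{5}\right)^{2}$ ($N{\left(u \right)} = \left(\left(u + - \frac{4 u}{5} u\right) \left(u + u\right) + 0\right)^{2} = \left(\left(u - \frac{4 u^{2}}{5}\right) 2 u + 0\right)^{2} = \left(2 u \left(u - \frac{4 u^{2}}{5}\right) + 0\right)^{2} = \left(2 u \left(u - \frac{4 u^{2}}{5}\right)\right)^{2} = 4 u^{2} \left(u - \frac{4 u^{2}}{5}\right)^{2}$)
$\frac{N{\left(q{\left(3 \right)} \right)}}{-39509} + \frac{Q{\left(124,-138 \right)}}{17260} = \frac{\frac{4}{25} \cdot 3^{4} \left(-5 + 4 \cdot 3\right)^{2}}{-39509} - \frac{138}{17260} = \frac{4}{25} \cdot 81 \left(-5 + 12\right)^{2} \left(- \frac{1}{39509}\right) - \frac{69}{8630} = \frac{4}{25} \cdot 81 \cdot 7^{2} \left(- \frac{1}{39509}\right) - \frac{69}{8630} = \frac{4}{25} \cdot 81 \cdot 49 \left(- \frac{1}{39509}\right) - \frac{69}{8630} = \frac{15876}{25} \left(- \frac{1}{39509}\right) - \frac{69}{8630} = - \frac{15876}{987725} - \frac{69}{8630} = - \frac{41032581}{1704813350}$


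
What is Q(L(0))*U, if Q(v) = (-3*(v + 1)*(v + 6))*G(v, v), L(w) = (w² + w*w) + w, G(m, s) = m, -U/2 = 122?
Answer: 0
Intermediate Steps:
U = -244 (U = -2*122 = -244)
L(w) = w + 2*w² (L(w) = (w² + w²) + w = 2*w² + w = w + 2*w²)
Q(v) = -3*v*(1 + v)*(6 + v) (Q(v) = (-3*(v + 1)*(v + 6))*v = (-3*(1 + v)*(6 + v))*v = -3*v*(1 + v)*(6 + v))
Q(L(0))*U = -3*0*(1 + 2*0)*(6 + (0*(1 + 2*0))² + 7*(0*(1 + 2*0)))*(-244) = -3*0*(1 + 0)*(6 + (0*(1 + 0))² + 7*(0*(1 + 0)))*(-244) = -3*0*1*(6 + (0*1)² + 7*(0*1))*(-244) = -3*0*(6 + 0² + 7*0)*(-244) = -3*0*(6 + 0 + 0)*(-244) = -3*0*6*(-244) = 0*(-244) = 0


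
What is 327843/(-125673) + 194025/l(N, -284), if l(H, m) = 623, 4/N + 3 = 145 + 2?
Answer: 8059819212/26098093 ≈ 308.83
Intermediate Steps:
N = 1/36 (N = 4/(-3 + (145 + 2)) = 4/(-3 + 147) = 4/144 = 4*(1/144) = 1/36 ≈ 0.027778)
327843/(-125673) + 194025/l(N, -284) = 327843/(-125673) + 194025/623 = 327843*(-1/125673) + 194025*(1/623) = -109281/41891 + 194025/623 = 8059819212/26098093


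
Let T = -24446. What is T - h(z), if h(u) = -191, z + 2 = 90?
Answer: -24255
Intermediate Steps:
z = 88 (z = -2 + 90 = 88)
T - h(z) = -24446 - 1*(-191) = -24446 + 191 = -24255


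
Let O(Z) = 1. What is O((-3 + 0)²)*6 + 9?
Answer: 15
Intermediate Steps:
O((-3 + 0)²)*6 + 9 = 1*6 + 9 = 6 + 9 = 15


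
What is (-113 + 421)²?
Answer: 94864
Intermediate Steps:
(-113 + 421)² = 308² = 94864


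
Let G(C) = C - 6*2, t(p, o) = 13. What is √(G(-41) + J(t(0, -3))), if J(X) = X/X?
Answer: 2*I*√13 ≈ 7.2111*I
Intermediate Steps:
G(C) = -12 + C (G(C) = C - 12 = -12 + C)
J(X) = 1
√(G(-41) + J(t(0, -3))) = √((-12 - 41) + 1) = √(-53 + 1) = √(-52) = 2*I*√13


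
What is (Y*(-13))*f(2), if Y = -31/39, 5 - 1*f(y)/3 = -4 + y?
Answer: 217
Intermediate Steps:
f(y) = 27 - 3*y (f(y) = 15 - 3*(-4 + y) = 15 + (12 - 3*y) = 27 - 3*y)
Y = -31/39 (Y = -31*1/39 = -31/39 ≈ -0.79487)
(Y*(-13))*f(2) = (-31/39*(-13))*(27 - 3*2) = 31*(27 - 6)/3 = (31/3)*21 = 217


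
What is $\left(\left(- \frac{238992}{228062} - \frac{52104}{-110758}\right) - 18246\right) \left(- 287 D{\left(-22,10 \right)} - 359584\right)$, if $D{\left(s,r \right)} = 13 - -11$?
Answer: $\frac{42227002739346203472}{6314922749} \approx 6.6869 \cdot 10^{9}$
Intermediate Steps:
$D{\left(s,r \right)} = 24$ ($D{\left(s,r \right)} = 13 + 11 = 24$)
$\left(\left(- \frac{238992}{228062} - \frac{52104}{-110758}\right) - 18246\right) \left(- 287 D{\left(-22,10 \right)} - 359584\right) = \left(\left(- \frac{238992}{228062} - \frac{52104}{-110758}\right) - 18246\right) \left(\left(-287\right) 24 - 359584\right) = \left(\left(\left(-238992\right) \frac{1}{228062} - - \frac{26052}{55379}\right) - 18246\right) \left(-6888 - 359584\right) = \left(\left(- \frac{119496}{114031} + \frac{26052}{55379}\right) - 18246\right) \left(-366472\right) = \left(- \frac{3646833372}{6314922749} - 18246\right) \left(-366472\right) = \left(- \frac{115225727311626}{6314922749}\right) \left(-366472\right) = \frac{42227002739346203472}{6314922749}$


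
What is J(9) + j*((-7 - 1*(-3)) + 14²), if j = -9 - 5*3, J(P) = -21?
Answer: -4629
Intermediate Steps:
j = -24 (j = -9 - 15 = -24)
J(9) + j*((-7 - 1*(-3)) + 14²) = -21 - 24*((-7 - 1*(-3)) + 14²) = -21 - 24*((-7 + 3) + 196) = -21 - 24*(-4 + 196) = -21 - 24*192 = -21 - 4608 = -4629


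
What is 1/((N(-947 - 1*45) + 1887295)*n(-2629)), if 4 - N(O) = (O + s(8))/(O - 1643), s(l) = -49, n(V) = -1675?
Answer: -527/1665965661040 ≈ -3.1633e-10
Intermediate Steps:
N(O) = 4 - (-49 + O)/(-1643 + O) (N(O) = 4 - (O - 49)/(O - 1643) = 4 - (-49 + O)/(-1643 + O))
1/((N(-947 - 1*45) + 1887295)*n(-2629)) = 1/(((-6523 + 3*(-947 - 1*45))/(-1643 + (-947 - 1*45)) + 1887295)*(-1675)) = -1/1675/((-6523 + 3*(-947 - 45))/(-1643 + (-947 - 45)) + 1887295) = -1/1675/((-6523 + 3*(-992))/(-1643 - 992) + 1887295) = -1/1675/((-6523 - 2976)/(-2635) + 1887295) = -1/1675/(-1/2635*(-9499) + 1887295) = -1/1675/(9499/2635 + 1887295) = -1/1675/(4973031824/2635) = (2635/4973031824)*(-1/1675) = -527/1665965661040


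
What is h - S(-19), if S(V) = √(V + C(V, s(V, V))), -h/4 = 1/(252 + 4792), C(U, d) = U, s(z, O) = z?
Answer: -1/1261 - I*√38 ≈ -0.00079302 - 6.1644*I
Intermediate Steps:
h = -1/1261 (h = -4/(252 + 4792) = -4/5044 = -4*1/5044 = -1/1261 ≈ -0.00079302)
S(V) = √2*√V (S(V) = √(V + V) = √(2*V) = √2*√V)
h - S(-19) = -1/1261 - √2*√(-19) = -1/1261 - √2*I*√19 = -1/1261 - I*√38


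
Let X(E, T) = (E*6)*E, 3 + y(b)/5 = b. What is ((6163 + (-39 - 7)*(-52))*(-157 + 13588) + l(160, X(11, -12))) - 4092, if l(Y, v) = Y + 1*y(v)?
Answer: 114901888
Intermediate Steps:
y(b) = -15 + 5*b
X(E, T) = 6*E² (X(E, T) = (6*E)*E = 6*E²)
l(Y, v) = -15 + Y + 5*v (l(Y, v) = Y + 1*(-15 + 5*v) = Y + (-15 + 5*v) = -15 + Y + 5*v)
((6163 + (-39 - 7)*(-52))*(-157 + 13588) + l(160, X(11, -12))) - 4092 = ((6163 + (-39 - 7)*(-52))*(-157 + 13588) + (-15 + 160 + 5*(6*11²))) - 4092 = ((6163 - 46*(-52))*13431 + (-15 + 160 + 5*(6*121))) - 4092 = ((6163 + 2392)*13431 + (-15 + 160 + 5*726)) - 4092 = (8555*13431 + (-15 + 160 + 3630)) - 4092 = (114902205 + 3775) - 4092 = 114905980 - 4092 = 114901888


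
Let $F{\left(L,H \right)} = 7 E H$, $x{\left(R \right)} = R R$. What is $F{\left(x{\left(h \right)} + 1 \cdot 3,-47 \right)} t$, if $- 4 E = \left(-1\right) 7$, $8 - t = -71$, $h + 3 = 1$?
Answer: $- \frac{181937}{4} \approx -45484.0$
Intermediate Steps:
$h = -2$ ($h = -3 + 1 = -2$)
$t = 79$ ($t = 8 - -71 = 8 + 71 = 79$)
$x{\left(R \right)} = R^{2}$
$E = \frac{7}{4}$ ($E = - \frac{\left(-1\right) 7}{4} = \left(- \frac{1}{4}\right) \left(-7\right) = \frac{7}{4} \approx 1.75$)
$F{\left(L,H \right)} = \frac{49 H}{4}$ ($F{\left(L,H \right)} = 7 \cdot \frac{7}{4} H = \frac{49 H}{4}$)
$F{\left(x{\left(h \right)} + 1 \cdot 3,-47 \right)} t = \frac{49}{4} \left(-47\right) 79 = \left(- \frac{2303}{4}\right) 79 = - \frac{181937}{4}$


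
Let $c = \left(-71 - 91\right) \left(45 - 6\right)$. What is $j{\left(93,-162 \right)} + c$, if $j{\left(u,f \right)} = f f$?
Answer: $19926$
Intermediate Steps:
$j{\left(u,f \right)} = f^{2}$
$c = -6318$ ($c = - 162 \left(45 - 6\right) = \left(-162\right) 39 = -6318$)
$j{\left(93,-162 \right)} + c = \left(-162\right)^{2} - 6318 = 26244 - 6318 = 19926$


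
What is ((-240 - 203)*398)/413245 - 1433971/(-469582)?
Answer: 509787465147/194052413590 ≈ 2.6271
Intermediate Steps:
((-240 - 203)*398)/413245 - 1433971/(-469582) = -443*398*(1/413245) - 1433971*(-1/469582) = -176314*1/413245 + 1433971/469582 = -176314/413245 + 1433971/469582 = 509787465147/194052413590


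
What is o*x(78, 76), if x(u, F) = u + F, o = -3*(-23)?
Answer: 10626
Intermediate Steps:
o = 69
x(u, F) = F + u
o*x(78, 76) = 69*(76 + 78) = 69*154 = 10626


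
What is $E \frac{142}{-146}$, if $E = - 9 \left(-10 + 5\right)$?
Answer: $- \frac{3195}{73} \approx -43.767$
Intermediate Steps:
$E = 45$ ($E = \left(-9\right) \left(-5\right) = 45$)
$E \frac{142}{-146} = 45 \frac{142}{-146} = 45 \cdot 142 \left(- \frac{1}{146}\right) = 45 \left(- \frac{71}{73}\right) = - \frac{3195}{73}$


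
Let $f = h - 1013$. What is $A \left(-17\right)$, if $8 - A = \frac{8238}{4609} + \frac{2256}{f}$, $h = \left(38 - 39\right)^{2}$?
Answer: $- \frac{15213266}{106007} \approx -143.51$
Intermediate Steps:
$h = 1$ ($h = \left(-1\right)^{2} = 1$)
$f = -1012$ ($f = 1 - 1013 = -1012$)
$A = \frac{894898}{106007}$ ($A = 8 - \left(\frac{8238}{4609} + \frac{2256}{-1012}\right) = 8 - \left(8238 \cdot \frac{1}{4609} + 2256 \left(- \frac{1}{1012}\right)\right) = 8 - \left(\frac{8238}{4609} - \frac{564}{253}\right) = 8 - - \frac{46842}{106007} = 8 + \frac{46842}{106007} = \frac{894898}{106007} \approx 8.4419$)
$A \left(-17\right) = \frac{894898}{106007} \left(-17\right) = - \frac{15213266}{106007}$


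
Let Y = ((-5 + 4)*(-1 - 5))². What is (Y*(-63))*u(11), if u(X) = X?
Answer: -24948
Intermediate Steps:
Y = 36 (Y = (-1*(-6))² = 6² = 36)
(Y*(-63))*u(11) = (36*(-63))*11 = -2268*11 = -24948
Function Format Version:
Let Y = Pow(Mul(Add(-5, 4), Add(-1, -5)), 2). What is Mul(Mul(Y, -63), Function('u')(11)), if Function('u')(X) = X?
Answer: -24948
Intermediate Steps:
Y = 36 (Y = Pow(Mul(-1, -6), 2) = Pow(6, 2) = 36)
Mul(Mul(Y, -63), Function('u')(11)) = Mul(Mul(36, -63), 11) = Mul(-2268, 11) = -24948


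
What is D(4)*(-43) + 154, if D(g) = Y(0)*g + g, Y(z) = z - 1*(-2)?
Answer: -362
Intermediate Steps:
Y(z) = 2 + z (Y(z) = z + 2 = 2 + z)
D(g) = 3*g (D(g) = (2 + 0)*g + g = 2*g + g = 3*g)
D(4)*(-43) + 154 = (3*4)*(-43) + 154 = 12*(-43) + 154 = -516 + 154 = -362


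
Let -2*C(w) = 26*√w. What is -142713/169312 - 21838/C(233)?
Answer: -142713/169312 + 21838*√233/3029 ≈ 109.21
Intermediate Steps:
C(w) = -13*√w
-142713/169312 - 21838/C(233) = -142713/169312 - 21838*(-√233/3029) = -142713*1/169312 - (-21838)*√233/3029 = -142713/169312 + 21838*√233/3029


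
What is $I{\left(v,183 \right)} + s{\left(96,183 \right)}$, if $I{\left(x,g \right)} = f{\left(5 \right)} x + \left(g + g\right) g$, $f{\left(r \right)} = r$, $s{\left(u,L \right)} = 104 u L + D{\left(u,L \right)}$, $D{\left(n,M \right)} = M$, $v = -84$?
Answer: $1893813$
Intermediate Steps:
$s{\left(u,L \right)} = L + 104 L u$ ($s{\left(u,L \right)} = 104 u L + L = 104 L u + L = L + 104 L u$)
$I{\left(x,g \right)} = 2 g^{2} + 5 x$ ($I{\left(x,g \right)} = 5 x + \left(g + g\right) g = 5 x + 2 g g = 5 x + 2 g^{2} = 2 g^{2} + 5 x$)
$I{\left(v,183 \right)} + s{\left(96,183 \right)} = \left(2 \cdot 183^{2} + 5 \left(-84\right)\right) + 183 \left(1 + 104 \cdot 96\right) = \left(2 \cdot 33489 - 420\right) + 183 \left(1 + 9984\right) = \left(66978 - 420\right) + 183 \cdot 9985 = 66558 + 1827255 = 1893813$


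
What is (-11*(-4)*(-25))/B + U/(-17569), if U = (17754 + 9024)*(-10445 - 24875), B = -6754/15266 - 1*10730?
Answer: 77466253021509020/1438997149723 ≈ 53834.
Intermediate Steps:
B = -81905467/7633 (B = -6754*1/15266 - 10730 = -3377/7633 - 10730 = -81905467/7633 ≈ -10730.)
U = -945798960 (U = 26778*(-35320) = -945798960)
(-11*(-4)*(-25))/B + U/(-17569) = (-11*(-4)*(-25))/(-81905467/7633) - 945798960/(-17569) = (44*(-25))*(-7633/81905467) - 945798960*(-1/17569) = -1100*(-7633/81905467) + 945798960/17569 = 8396300/81905467 + 945798960/17569 = 77466253021509020/1438997149723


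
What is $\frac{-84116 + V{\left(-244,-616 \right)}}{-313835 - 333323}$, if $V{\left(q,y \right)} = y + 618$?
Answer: $\frac{42057}{323579} \approx 0.12997$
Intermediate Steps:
$V{\left(q,y \right)} = 618 + y$
$\frac{-84116 + V{\left(-244,-616 \right)}}{-313835 - 333323} = \frac{-84116 + \left(618 - 616\right)}{-313835 - 333323} = \frac{-84116 + 2}{-647158} = \left(-84114\right) \left(- \frac{1}{647158}\right) = \frac{42057}{323579}$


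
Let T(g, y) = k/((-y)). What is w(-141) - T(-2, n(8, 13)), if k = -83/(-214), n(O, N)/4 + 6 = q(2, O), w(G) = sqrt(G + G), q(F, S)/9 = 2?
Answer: 83/10272 + I*sqrt(282) ≈ 0.0080802 + 16.793*I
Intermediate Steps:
q(F, S) = 18 (q(F, S) = 9*2 = 18)
w(G) = sqrt(2)*sqrt(G) (w(G) = sqrt(2*G) = sqrt(2)*sqrt(G))
n(O, N) = 48 (n(O, N) = -24 + 4*18 = -24 + 72 = 48)
k = 83/214 (k = -83*(-1/214) = 83/214 ≈ 0.38785)
T(g, y) = -83/(214*y) (T(g, y) = 83/(214*((-y))) = 83*(-1/y)/214 = -83/(214*y))
w(-141) - T(-2, n(8, 13)) = sqrt(2)*sqrt(-141) - (-83)/(214*48) = sqrt(2)*(I*sqrt(141)) - (-83)/(214*48) = I*sqrt(282) - 1*(-83/10272) = I*sqrt(282) + 83/10272 = 83/10272 + I*sqrt(282)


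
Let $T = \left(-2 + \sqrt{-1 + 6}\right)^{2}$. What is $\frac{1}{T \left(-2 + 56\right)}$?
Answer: $\frac{1}{54 \left(2 - \sqrt{5}\right)^{2}} \approx 0.3323$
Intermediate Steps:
$T = \left(-2 + \sqrt{5}\right)^{2} \approx 0.055728$
$\frac{1}{T \left(-2 + 56\right)} = \frac{1}{\left(2 - \sqrt{5}\right)^{2} \left(-2 + 56\right)} = \frac{1}{\left(2 - \sqrt{5}\right)^{2} \cdot 54} = \frac{1}{54 \left(2 - \sqrt{5}\right)^{2}}$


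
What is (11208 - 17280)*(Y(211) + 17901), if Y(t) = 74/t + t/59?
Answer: -1353439303392/12449 ≈ -1.0872e+8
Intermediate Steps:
Y(t) = 74/t + t/59 (Y(t) = 74/t + t*(1/59) = 74/t + t/59)
(11208 - 17280)*(Y(211) + 17901) = (11208 - 17280)*((74/211 + (1/59)*211) + 17901) = -6072*((74*(1/211) + 211/59) + 17901) = -6072*((74/211 + 211/59) + 17901) = -6072*(48887/12449 + 17901) = -6072*222898436/12449 = -1353439303392/12449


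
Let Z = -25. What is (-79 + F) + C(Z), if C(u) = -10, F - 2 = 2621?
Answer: 2534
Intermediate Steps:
F = 2623 (F = 2 + 2621 = 2623)
(-79 + F) + C(Z) = (-79 + 2623) - 10 = 2544 - 10 = 2534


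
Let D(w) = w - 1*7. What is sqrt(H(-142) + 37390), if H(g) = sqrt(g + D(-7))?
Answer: sqrt(37390 + 2*I*sqrt(39)) ≈ 193.36 + 0.0323*I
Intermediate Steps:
D(w) = -7 + w (D(w) = w - 7 = -7 + w)
H(g) = sqrt(-14 + g) (H(g) = sqrt(g + (-7 - 7)) = sqrt(g - 14) = sqrt(-14 + g))
sqrt(H(-142) + 37390) = sqrt(sqrt(-14 - 142) + 37390) = sqrt(sqrt(-156) + 37390) = sqrt(2*I*sqrt(39) + 37390) = sqrt(37390 + 2*I*sqrt(39))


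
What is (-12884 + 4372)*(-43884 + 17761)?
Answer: 222358976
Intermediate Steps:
(-12884 + 4372)*(-43884 + 17761) = -8512*(-26123) = 222358976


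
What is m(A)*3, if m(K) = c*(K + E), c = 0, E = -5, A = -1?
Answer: 0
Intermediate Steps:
m(K) = 0 (m(K) = 0*(K - 5) = 0*(-5 + K) = 0)
m(A)*3 = 0*3 = 0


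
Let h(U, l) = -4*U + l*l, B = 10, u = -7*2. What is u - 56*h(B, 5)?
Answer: 826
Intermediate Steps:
u = -14
h(U, l) = l**2 - 4*U (h(U, l) = -4*U + l**2 = l**2 - 4*U)
u - 56*h(B, 5) = -14 - 56*(5**2 - 4*10) = -14 - 56*(25 - 40) = -14 - 56*(-15) = -14 + 840 = 826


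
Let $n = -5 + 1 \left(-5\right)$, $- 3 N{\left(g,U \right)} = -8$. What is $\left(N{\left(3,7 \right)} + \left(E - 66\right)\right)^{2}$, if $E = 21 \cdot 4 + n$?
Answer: $\frac{1024}{9} \approx 113.78$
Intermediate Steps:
$N{\left(g,U \right)} = \frac{8}{3}$ ($N{\left(g,U \right)} = \left(- \frac{1}{3}\right) \left(-8\right) = \frac{8}{3}$)
$n = -10$ ($n = -5 - 5 = -10$)
$E = 74$ ($E = 21 \cdot 4 - 10 = 84 - 10 = 74$)
$\left(N{\left(3,7 \right)} + \left(E - 66\right)\right)^{2} = \left(\frac{8}{3} + \left(74 - 66\right)\right)^{2} = \left(\frac{8}{3} + 8\right)^{2} = \left(\frac{32}{3}\right)^{2} = \frac{1024}{9}$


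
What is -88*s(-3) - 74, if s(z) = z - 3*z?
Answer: -602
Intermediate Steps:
s(z) = -2*z
-88*s(-3) - 74 = -(-176)*(-3) - 74 = -88*6 - 74 = -528 - 74 = -602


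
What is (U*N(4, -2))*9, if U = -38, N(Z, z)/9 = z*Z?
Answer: 24624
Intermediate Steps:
N(Z, z) = 9*Z*z (N(Z, z) = 9*(z*Z) = 9*(Z*z) = 9*Z*z)
(U*N(4, -2))*9 = -342*4*(-2)*9 = -38*(-72)*9 = 2736*9 = 24624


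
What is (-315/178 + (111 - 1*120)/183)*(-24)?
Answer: 236988/5429 ≈ 43.652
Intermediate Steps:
(-315/178 + (111 - 1*120)/183)*(-24) = (-315*1/178 + (111 - 120)*(1/183))*(-24) = (-315/178 - 9*1/183)*(-24) = (-315/178 - 3/61)*(-24) = -19749/10858*(-24) = 236988/5429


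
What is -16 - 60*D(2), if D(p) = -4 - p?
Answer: 344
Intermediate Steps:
-16 - 60*D(2) = -16 - 60*(-4 - 1*2) = -16 - 60*(-4 - 2) = -16 - 60*(-6) = -16 + 360 = 344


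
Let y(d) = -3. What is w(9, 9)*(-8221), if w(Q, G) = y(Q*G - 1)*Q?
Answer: 221967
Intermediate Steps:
w(Q, G) = -3*Q
w(9, 9)*(-8221) = -3*9*(-8221) = -27*(-8221) = 221967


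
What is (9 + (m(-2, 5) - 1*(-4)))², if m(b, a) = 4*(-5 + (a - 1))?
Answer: 81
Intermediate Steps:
m(b, a) = -24 + 4*a (m(b, a) = 4*(-5 + (-1 + a)) = 4*(-6 + a) = -24 + 4*a)
(9 + (m(-2, 5) - 1*(-4)))² = (9 + ((-24 + 4*5) - 1*(-4)))² = (9 + ((-24 + 20) + 4))² = (9 + (-4 + 4))² = (9 + 0)² = 9² = 81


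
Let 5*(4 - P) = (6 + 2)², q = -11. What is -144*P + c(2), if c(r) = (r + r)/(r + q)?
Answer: 57004/45 ≈ 1266.8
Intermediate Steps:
P = -44/5 (P = 4 - (6 + 2)²/5 = 4 - ⅕*8² = 4 - ⅕*64 = 4 - 64/5 = -44/5 ≈ -8.8000)
c(r) = 2*r/(-11 + r) (c(r) = (r + r)/(r - 11) = (2*r)/(-11 + r) = 2*r/(-11 + r))
-144*P + c(2) = -144*(-44/5) + 2*2/(-11 + 2) = 6336/5 + 2*2/(-9) = 6336/5 + 2*2*(-⅑) = 6336/5 - 4/9 = 57004/45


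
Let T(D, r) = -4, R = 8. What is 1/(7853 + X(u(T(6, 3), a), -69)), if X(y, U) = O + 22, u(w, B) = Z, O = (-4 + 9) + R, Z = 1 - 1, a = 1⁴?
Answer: 1/7888 ≈ 0.00012677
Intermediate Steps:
a = 1
Z = 0
O = 13 (O = (-4 + 9) + 8 = 5 + 8 = 13)
u(w, B) = 0
X(y, U) = 35 (X(y, U) = 13 + 22 = 35)
1/(7853 + X(u(T(6, 3), a), -69)) = 1/(7853 + 35) = 1/7888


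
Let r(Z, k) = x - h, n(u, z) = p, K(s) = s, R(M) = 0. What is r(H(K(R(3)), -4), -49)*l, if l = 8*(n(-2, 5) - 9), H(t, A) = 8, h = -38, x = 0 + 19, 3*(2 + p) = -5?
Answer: -5776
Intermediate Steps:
p = -11/3 (p = -2 + (⅓)*(-5) = -2 - 5/3 = -11/3 ≈ -3.6667)
x = 19
n(u, z) = -11/3
l = -304/3 (l = 8*(-11/3 - 9) = 8*(-38/3) = -304/3 ≈ -101.33)
r(Z, k) = 57 (r(Z, k) = 19 - 1*(-38) = 19 + 38 = 57)
r(H(K(R(3)), -4), -49)*l = 57*(-304/3) = -5776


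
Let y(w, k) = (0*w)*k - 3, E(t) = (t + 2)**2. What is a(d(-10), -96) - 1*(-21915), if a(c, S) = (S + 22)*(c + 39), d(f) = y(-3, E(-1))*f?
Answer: 16809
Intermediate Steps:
E(t) = (2 + t)**2
y(w, k) = -3 (y(w, k) = 0*k - 3 = 0 - 3 = -3)
d(f) = -3*f
a(c, S) = (22 + S)*(39 + c)
a(d(-10), -96) - 1*(-21915) = (858 + 22*(-3*(-10)) + 39*(-96) - (-288)*(-10)) - 1*(-21915) = (858 + 22*30 - 3744 - 96*30) + 21915 = (858 + 660 - 3744 - 2880) + 21915 = -5106 + 21915 = 16809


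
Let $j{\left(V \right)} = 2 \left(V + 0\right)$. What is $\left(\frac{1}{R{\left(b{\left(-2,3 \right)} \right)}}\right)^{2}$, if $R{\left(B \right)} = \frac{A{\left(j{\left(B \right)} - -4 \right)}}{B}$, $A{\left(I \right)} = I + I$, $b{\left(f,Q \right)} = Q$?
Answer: $\frac{9}{400} \approx 0.0225$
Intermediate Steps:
$j{\left(V \right)} = 2 V$
$A{\left(I \right)} = 2 I$
$R{\left(B \right)} = \frac{8 + 4 B}{B}$ ($R{\left(B \right)} = \frac{2 \left(2 B - -4\right)}{B} = \frac{2 \left(2 B + 4\right)}{B} = \frac{2 \left(4 + 2 B\right)}{B} = \frac{8 + 4 B}{B}$)
$\left(\frac{1}{R{\left(b{\left(-2,3 \right)} \right)}}\right)^{2} = \left(\frac{1}{4 + \frac{8}{3}}\right)^{2} = \left(\frac{1}{\frac{20}{3}}\right)^{2} = \left(\frac{3}{20}\right)^{2} = \frac{9}{400}$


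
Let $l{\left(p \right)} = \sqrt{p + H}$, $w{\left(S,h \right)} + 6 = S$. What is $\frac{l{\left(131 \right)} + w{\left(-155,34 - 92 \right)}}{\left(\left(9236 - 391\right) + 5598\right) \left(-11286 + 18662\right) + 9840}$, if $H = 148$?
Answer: $- \frac{161}{106541408} + \frac{3 \sqrt{31}}{106541408} \approx -1.3544 \cdot 10^{-6}$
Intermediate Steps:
$w{\left(S,h \right)} = -6 + S$
$l{\left(p \right)} = \sqrt{148 + p}$ ($l{\left(p \right)} = \sqrt{p + 148} = \sqrt{148 + p}$)
$\frac{l{\left(131 \right)} + w{\left(-155,34 - 92 \right)}}{\left(\left(9236 - 391\right) + 5598\right) \left(-11286 + 18662\right) + 9840} = \frac{\sqrt{148 + 131} - 161}{\left(\left(9236 - 391\right) + 5598\right) \left(-11286 + 18662\right) + 9840} = \frac{\sqrt{279} - 161}{\left(\left(9236 - 391\right) + 5598\right) 7376 + 9840} = \frac{3 \sqrt{31} - 161}{\left(8845 + 5598\right) 7376 + 9840} = \frac{-161 + 3 \sqrt{31}}{14443 \cdot 7376 + 9840} = \frac{-161 + 3 \sqrt{31}}{106531568 + 9840} = \frac{-161 + 3 \sqrt{31}}{106541408} = \left(-161 + 3 \sqrt{31}\right) \frac{1}{106541408} = - \frac{161}{106541408} + \frac{3 \sqrt{31}}{106541408}$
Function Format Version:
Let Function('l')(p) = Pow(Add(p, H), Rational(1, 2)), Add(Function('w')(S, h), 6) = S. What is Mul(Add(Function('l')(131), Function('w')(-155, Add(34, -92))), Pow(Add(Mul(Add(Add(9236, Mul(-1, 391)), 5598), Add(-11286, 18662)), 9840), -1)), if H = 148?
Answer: Add(Rational(-161, 106541408), Mul(Rational(3, 106541408), Pow(31, Rational(1, 2)))) ≈ -1.3544e-6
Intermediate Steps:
Function('w')(S, h) = Add(-6, S)
Function('l')(p) = Pow(Add(148, p), Rational(1, 2)) (Function('l')(p) = Pow(Add(p, 148), Rational(1, 2)) = Pow(Add(148, p), Rational(1, 2)))
Mul(Add(Function('l')(131), Function('w')(-155, Add(34, -92))), Pow(Add(Mul(Add(Add(9236, Mul(-1, 391)), 5598), Add(-11286, 18662)), 9840), -1)) = Mul(Add(Pow(Add(148, 131), Rational(1, 2)), Add(-6, -155)), Pow(Add(Mul(Add(Add(9236, Mul(-1, 391)), 5598), Add(-11286, 18662)), 9840), -1)) = Mul(Add(Pow(279, Rational(1, 2)), -161), Pow(Add(Mul(Add(Add(9236, -391), 5598), 7376), 9840), -1)) = Mul(Add(Mul(3, Pow(31, Rational(1, 2))), -161), Pow(Add(Mul(Add(8845, 5598), 7376), 9840), -1)) = Mul(Add(-161, Mul(3, Pow(31, Rational(1, 2)))), Pow(Add(Mul(14443, 7376), 9840), -1)) = Mul(Add(-161, Mul(3, Pow(31, Rational(1, 2)))), Pow(Add(106531568, 9840), -1)) = Mul(Add(-161, Mul(3, Pow(31, Rational(1, 2)))), Pow(106541408, -1)) = Mul(Add(-161, Mul(3, Pow(31, Rational(1, 2)))), Rational(1, 106541408)) = Add(Rational(-161, 106541408), Mul(Rational(3, 106541408), Pow(31, Rational(1, 2))))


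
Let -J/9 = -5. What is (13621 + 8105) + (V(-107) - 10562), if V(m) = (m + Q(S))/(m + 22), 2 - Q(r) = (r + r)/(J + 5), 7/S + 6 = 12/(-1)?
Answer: 25121779/2250 ≈ 11165.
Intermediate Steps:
J = 45 (J = -9*(-5) = 45)
S = -7/18 (S = 7/(-6 + 12/(-1)) = 7/(-6 + 12*(-1)) = 7/(-6 - 12) = 7/(-18) = 7*(-1/18) = -7/18 ≈ -0.38889)
Q(r) = 2 - r/25 (Q(r) = 2 - (r + r)/(45 + 5) = 2 - 2*r/50 = 2 - r/25)
V(m) = (907/450 + m)/(22 + m) (V(m) = (m + (2 - 1/25*(-7/18)))/(m + 22) = (m + (2 + 7/450))/(22 + m) = (m + 907/450)/(22 + m) = (907/450 + m)/(22 + m))
(13621 + 8105) + (V(-107) - 10562) = (13621 + 8105) + ((907/450 - 107)/(22 - 107) - 10562) = 21726 + (-47243/450/(-85) - 10562) = 21726 + (-1/85*(-47243/450) - 10562) = 21726 + (2779/2250 - 10562) = 21726 - 23761721/2250 = 25121779/2250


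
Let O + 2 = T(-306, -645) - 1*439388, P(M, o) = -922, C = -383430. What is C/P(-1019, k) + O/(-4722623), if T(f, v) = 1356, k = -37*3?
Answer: 905599602119/2177129203 ≈ 415.96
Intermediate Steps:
k = -111
O = -438034 (O = -2 + (1356 - 1*439388) = -2 + (1356 - 439388) = -2 - 438032 = -438034)
C/P(-1019, k) + O/(-4722623) = -383430/(-922) - 438034/(-4722623) = -383430*(-1/922) - 438034*(-1/4722623) = 191715/461 + 438034/4722623 = 905599602119/2177129203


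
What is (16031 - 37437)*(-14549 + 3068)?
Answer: 245762286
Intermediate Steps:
(16031 - 37437)*(-14549 + 3068) = -21406*(-11481) = 245762286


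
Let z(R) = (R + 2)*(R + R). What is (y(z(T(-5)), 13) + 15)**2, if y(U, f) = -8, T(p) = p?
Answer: 49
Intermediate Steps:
z(R) = 2*R*(2 + R) (z(R) = (2 + R)*(2*R) = 2*R*(2 + R))
(y(z(T(-5)), 13) + 15)**2 = (-8 + 15)**2 = 7**2 = 49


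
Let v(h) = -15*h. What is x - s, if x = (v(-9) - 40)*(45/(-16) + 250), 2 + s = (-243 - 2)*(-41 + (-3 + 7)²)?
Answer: 277757/16 ≈ 17360.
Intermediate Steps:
s = 6123 (s = -2 + (-243 - 2)*(-41 + (-3 + 7)²) = -2 - 245*(-41 + 4²) = -2 - 245*(-41 + 16) = -2 - 245*(-25) = -2 + 6125 = 6123)
x = 375725/16 (x = (-15*(-9) - 40)*(45/(-16) + 250) = (135 - 40)*(45*(-1/16) + 250) = 95*(-45/16 + 250) = 95*(3955/16) = 375725/16 ≈ 23483.)
x - s = 375725/16 - 1*6123 = 375725/16 - 6123 = 277757/16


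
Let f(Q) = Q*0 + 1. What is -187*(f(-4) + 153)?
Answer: -28798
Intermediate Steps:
f(Q) = 1 (f(Q) = 0 + 1 = 1)
-187*(f(-4) + 153) = -187*(1 + 153) = -187*154 = -28798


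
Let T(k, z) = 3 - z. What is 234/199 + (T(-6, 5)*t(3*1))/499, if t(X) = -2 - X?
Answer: 118756/99301 ≈ 1.1959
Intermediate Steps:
234/199 + (T(-6, 5)*t(3*1))/499 = 234/199 + ((3 - 1*5)*(-2 - 3))/499 = 234*(1/199) + ((3 - 5)*(-2 - 1*3))*(1/499) = 234/199 - 2*(-2 - 3)*(1/499) = 234/199 - 2*(-5)*(1/499) = 234/199 + 10*(1/499) = 234/199 + 10/499 = 118756/99301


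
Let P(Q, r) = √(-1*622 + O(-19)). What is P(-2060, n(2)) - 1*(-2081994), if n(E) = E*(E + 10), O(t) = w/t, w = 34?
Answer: 2081994 + 2*I*√56297/19 ≈ 2.082e+6 + 24.976*I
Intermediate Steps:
O(t) = 34/t
n(E) = E*(10 + E)
P(Q, r) = 2*I*√56297/19 (P(Q, r) = √(-1*622 + 34/(-19)) = √(-622 + 34*(-1/19)) = √(-622 - 34/19) = √(-11852/19) = 2*I*√56297/19)
P(-2060, n(2)) - 1*(-2081994) = 2*I*√56297/19 - 1*(-2081994) = 2*I*√56297/19 + 2081994 = 2081994 + 2*I*√56297/19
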